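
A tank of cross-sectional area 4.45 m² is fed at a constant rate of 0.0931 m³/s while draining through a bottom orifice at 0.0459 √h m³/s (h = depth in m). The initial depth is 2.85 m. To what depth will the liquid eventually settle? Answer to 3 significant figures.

4.11 m

Level balance: A dh/dt = 0.0931 − 0.0459 √h. Setting dh/dt = 0:
Q_in = 0.0459 √h_ss ⇒ √h_ss = 0.0931/0.0459 = 2.0283.
h_ss = 2.0283² = 4.1141 m. (Since h₀ = 2.85 m < h_ss, the level will rise toward this value.)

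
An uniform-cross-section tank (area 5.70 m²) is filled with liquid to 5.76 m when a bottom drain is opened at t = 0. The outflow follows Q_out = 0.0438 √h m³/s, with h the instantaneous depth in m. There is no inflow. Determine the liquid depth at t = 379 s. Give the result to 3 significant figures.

0.891 m

A dh/dt = −Q_out = −0.0438 √h.
∫ h^(−1/2) dh = −(0.0438/A) ∫ dt, giving 2√h = 2√h₀ − (0.0438/A) t.
√h = √5.76 − 0.0438·379/(2·5.70) = 2.4000 − 1.4562 = 0.94384.
h = 0.94384² = 0.89084 m.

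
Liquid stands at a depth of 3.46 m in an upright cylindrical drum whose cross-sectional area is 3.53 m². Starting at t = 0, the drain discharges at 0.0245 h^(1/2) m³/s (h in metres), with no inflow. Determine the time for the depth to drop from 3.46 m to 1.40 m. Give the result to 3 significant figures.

195 s

With no inflow, A dh/dt = −0.0245 √h.
Separate and integrate: 2(√h − √h₀) = −(0.0245/A) t.
t = 2A(√h₀ − √h)/0.0245 = 2·3.53·(√3.46 − √1.40)/0.0245
  = 7.0600 × (1.8601 − 1.1832) / 0.0245 = 195.06 s.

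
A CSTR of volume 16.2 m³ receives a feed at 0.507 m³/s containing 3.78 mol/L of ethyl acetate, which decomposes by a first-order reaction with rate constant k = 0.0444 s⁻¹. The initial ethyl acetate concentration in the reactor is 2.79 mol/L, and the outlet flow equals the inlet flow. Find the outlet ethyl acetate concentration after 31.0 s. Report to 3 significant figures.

1.68 mol/L

Species balance: V dC/dt = Q C_in − Q C − k V C.
This is linear with rate a = Q/V + k = 0.075696 s⁻¹.
C_ss = Q C_in/(Q + kV) = 1.5628 mol/L; C(t) = C_ss + (C₀ − C_ss) e^(−a t).
C(31.0) = 1.5628 + (1.2272)·e^(−0.075696·31.0) = 1.5628 + (1.2272)·0.095695 = 1.6803 mol/L.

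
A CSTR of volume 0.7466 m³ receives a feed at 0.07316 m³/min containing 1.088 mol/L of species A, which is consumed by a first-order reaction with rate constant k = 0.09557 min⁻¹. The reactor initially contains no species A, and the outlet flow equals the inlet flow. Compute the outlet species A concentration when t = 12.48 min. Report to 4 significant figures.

0.5016 mol/L

V dC/dt = Q(C_in − C) − k V C.
dC/dt = (Q/V) C_in − (Q/V + k) C; effective rate a = Q/V + k = 0.0979909 + 0.09557 = 0.193561 min⁻¹.
C_ss = Q C_in/(Q + kV) = 0.550804 mol/L; C(t) = C_ss + (C₀ − C_ss) e^(−a t).
C(12.48) = 0.550804 + (-0.550804)·e^(−0.193561·12.48) = 0.550804 + (-0.550804)·0.0893102 = 0.501611 mol/L.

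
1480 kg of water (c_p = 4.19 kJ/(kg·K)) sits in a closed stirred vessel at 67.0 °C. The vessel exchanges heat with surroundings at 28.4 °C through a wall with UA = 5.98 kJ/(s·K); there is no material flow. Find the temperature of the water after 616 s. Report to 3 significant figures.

Lumped-capacitance energy balance: M c_p dT/dt = UA(T_amb − T).
dT/dt = (T_ss − T)/τ with T_ss = T_amb = 28.400 °C, τ = M c_p/UA = 1480·4.19/5.98 = 1037.0 s.
This is linear first-order; T(t) = T_ss + (T₀ − T_ss) e^(−t/τ).
T(616) = 28.400 + (38.600)·0.55210 = 49.711 °C.

49.7 °C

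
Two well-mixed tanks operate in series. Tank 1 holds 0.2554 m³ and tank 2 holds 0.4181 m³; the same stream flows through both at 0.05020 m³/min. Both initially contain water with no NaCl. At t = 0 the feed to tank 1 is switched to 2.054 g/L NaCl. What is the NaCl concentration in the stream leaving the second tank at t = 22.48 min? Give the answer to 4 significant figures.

1.738 g/L

Species balance on tank i: dCᵢ/dt = (Cᵢ₋₁ − Cᵢ)/τᵢ with τᵢ = Vᵢ/Q.
τ₁ = 0.2554/0.05020 = 5.08765 min; τ₂ = 0.4181/0.05020 = 8.32869 min.
Solving the cascade with C₁(0)=C₂(0)=0 gives C₂(t) = C_in[1 − (τ₁ e^(−t/τ₁) − τ₂ e^(−t/τ₂))/(τ₁ − τ₂)].
At t = 22.48: e^(−t/τ₁) = 0.0120518, e^(−t/τ₂) = 0.0672657.
C₂ = 2.054·[1 − (5.08765·0.0120518 − 8.32869·0.0672657)/(-3.24104)] = 2.054·0.846062 = 1.73781 g/L.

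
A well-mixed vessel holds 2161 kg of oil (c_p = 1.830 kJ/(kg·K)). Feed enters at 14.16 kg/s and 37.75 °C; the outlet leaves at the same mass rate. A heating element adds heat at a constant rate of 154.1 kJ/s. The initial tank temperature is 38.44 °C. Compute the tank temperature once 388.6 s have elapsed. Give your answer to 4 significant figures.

43.28 °C

Heat balance on the well-mixed liquid: M c_p dT/dt = ṁ c_p (T_in − T) + 154.1.
τ = M/ṁ = 152.613 s; T_ss = T_in + Q̇/(ṁ c_p) = 37.75 + 154.1/(14.16·1.830) = 43.6969 °C.
Solution: T(t) = T_ss + (T₀ − T_ss) e^(−t/τ).
T(388.6) = 43.6969 + (-5.25687)·e^(−388.6/152.613) = 43.6969 + (-5.25687)·0.0783703 = 43.2849 °C.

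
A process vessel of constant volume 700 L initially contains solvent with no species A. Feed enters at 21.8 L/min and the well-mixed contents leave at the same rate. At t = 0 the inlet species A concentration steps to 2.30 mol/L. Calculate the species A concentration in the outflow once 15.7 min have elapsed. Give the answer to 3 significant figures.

0.889 mol/L

Mass balance on the solute (V constant): V dC/dt = Q(C_in − C).
So dC/dt = (C_in − C)/τ with τ = V/Q = 700/21.8 = 32.110 min.
Solution: C(t) = C_in + (C₀ − C_in) e^(−t/τ).
C(15.7) = 2.30 + (0 − 2.30)·e^(−15.7/32.110) = 2.30 + (-2.3000)·0.61327 = 0.88947 mol/L.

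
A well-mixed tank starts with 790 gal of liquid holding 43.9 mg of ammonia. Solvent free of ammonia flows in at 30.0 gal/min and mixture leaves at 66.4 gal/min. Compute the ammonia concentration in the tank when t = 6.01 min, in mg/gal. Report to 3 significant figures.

Total volume: dV/dt = Q_in − Q_out = -36.400 gal/min, so V(t) = 790 − 36.400 t and V(6.01) = 571.24 gal.
No ammonia enters, so dm/dt = −Q_out · (m/V).
Separate: dm/m = −Q_out dt/V(t) ⇒ ln(m/m₀) = −(Q_out/(Q_in−Q_out)) ln(V/V₀).
m = m₀ (V₀/V)^(Q_out/(Q_in−Q_out)) = 43.9 × (790/571.24)^(-1.8242) = 24.300 mg.
C = m/V = 24.300/571.24 = 0.042539 mg/gal.

0.0425 mg/gal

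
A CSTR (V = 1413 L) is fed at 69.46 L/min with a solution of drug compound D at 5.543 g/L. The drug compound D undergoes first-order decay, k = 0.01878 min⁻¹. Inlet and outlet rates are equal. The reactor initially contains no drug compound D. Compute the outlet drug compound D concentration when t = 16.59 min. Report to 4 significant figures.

V dC/dt = Q(C_in − C) − k V C.
dC/dt = (Q/V) C_in − (Q/V + k) C; effective rate a = Q/V + k = 0.0491578 + 0.01878 = 0.0679378 min⁻¹.
C_ss = Q C_in/(Q + kV) = 4.01075 g/L; C(t) = C_ss + (C₀ − C_ss) e^(−a t).
C(16.59) = 4.01075 + (-4.01075)·e^(−0.0679378·16.59) = 4.01075 + (-4.01075)·0.323975 = 2.71137 g/L.

2.711 g/L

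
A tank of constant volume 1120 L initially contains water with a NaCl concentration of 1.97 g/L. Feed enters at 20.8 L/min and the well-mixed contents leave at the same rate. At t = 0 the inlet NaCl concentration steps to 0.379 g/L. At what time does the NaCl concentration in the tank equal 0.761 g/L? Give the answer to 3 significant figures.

Mass balance on the solute (V constant): V dC/dt = Q(C_in − C), so τ = V/Q = 53.846 min.
C(t) = C_in + (C₀ − C_in) e^(−t/τ). Set C = 0.761 and solve for t:
e^(−t/τ) = (C − C_in)/(C₀ − C_in) = (0.761 − 0.379)/(1.97 − 0.379) = 0.24010
t = −τ ln(…) = 53.846 × 1.4267 = 76.822 min.

76.8 min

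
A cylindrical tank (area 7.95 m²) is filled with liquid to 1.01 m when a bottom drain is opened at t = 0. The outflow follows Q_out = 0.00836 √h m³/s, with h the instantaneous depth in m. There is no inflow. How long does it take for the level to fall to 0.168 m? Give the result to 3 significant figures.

1130 s

Accumulation of liquid (constant cross-section A): A dh/dt = −0.00836 √h.
This is separable: 2 d(√h)/dt = −0.00836/A, so √h = √h₀ − (0.00836/(2A)) t.
t = 2A(√h₀ − √h)/0.00836 = 2·7.95·(√1.01 − √0.168)/0.00836
  = 15.900 × (1.0050 − 0.40988) / 0.00836 = 1131.8 s.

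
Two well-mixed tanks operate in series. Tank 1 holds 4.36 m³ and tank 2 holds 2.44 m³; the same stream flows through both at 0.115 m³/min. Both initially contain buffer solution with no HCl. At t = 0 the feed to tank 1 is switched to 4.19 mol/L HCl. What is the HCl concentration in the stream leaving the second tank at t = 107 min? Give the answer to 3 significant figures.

3.66 mol/L

Each tank obeys Vᵢ dCᵢ/dt = Q(Cᵢ₋₁ − Cᵢ), so τᵢ = Vᵢ/Q.
τ₁ = 4.36/0.115 = 37.913 min; τ₂ = 2.44/0.115 = 21.217 min.
Tank 1: C₁ = C_in(1 − e^(−t/τ₁)). Tank 2 (τ₁ ≠ τ₂): C₂ = C_in[1 − (τ₁ e^(−t/τ₁) − τ₂ e^(−t/τ₂))/(τ₁ − τ₂)].
At t = 107: e^(−t/τ₁) = 0.059472, e^(−t/τ₂) = 0.0064541.
C₂ = 4.19·[1 − (37.913·0.059472 − 21.217·0.0064541)/(16.696)] = 4.19·0.87315 = 3.6585 mol/L.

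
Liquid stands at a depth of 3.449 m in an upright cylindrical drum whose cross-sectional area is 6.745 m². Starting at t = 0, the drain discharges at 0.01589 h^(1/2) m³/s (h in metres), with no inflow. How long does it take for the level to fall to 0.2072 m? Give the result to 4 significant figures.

1190 s

With no inflow, A dh/dt = −0.01589 √h.
∫ h^(−1/2) dh = −(0.01589/A) ∫ dt, giving 2√h = 2√h₀ − (0.01589/A) t.
t = 2A(√h₀ − √h)/0.01589 = 2·6.745·(√3.449 − √0.2072)/0.01589
  = 13.4900 × (1.85715 − 0.455192) / 0.01589 = 1190.21 s.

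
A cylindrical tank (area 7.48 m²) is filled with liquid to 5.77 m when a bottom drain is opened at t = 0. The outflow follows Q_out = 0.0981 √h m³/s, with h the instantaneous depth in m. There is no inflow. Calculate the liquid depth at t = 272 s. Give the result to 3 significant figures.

With no inflow, A dh/dt = −0.0981 √h.
This is separable: 2 d(√h)/dt = −0.0981/A, so √h = √h₀ − (0.0981/(2A)) t.
√h = √5.77 − 0.0981·272/(2·7.48) = 2.4021 − 1.7836 = 0.61845.
h = 0.61845² = 0.38248 m.

0.382 m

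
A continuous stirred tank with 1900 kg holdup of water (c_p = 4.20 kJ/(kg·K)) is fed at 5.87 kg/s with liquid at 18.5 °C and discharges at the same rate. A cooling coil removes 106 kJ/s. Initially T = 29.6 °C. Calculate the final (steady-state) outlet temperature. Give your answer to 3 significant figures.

First-law balance (no shaft work): M c_p dT/dt = ṁ c_p (T_in − T) − 106.
At steady state dT/dt = 0 ⇒ T_ss = T_in − Q̇/(ṁ c_p) = 18.5 − 106/(5.87·4.20) = 14.200 °C.

14.2 °C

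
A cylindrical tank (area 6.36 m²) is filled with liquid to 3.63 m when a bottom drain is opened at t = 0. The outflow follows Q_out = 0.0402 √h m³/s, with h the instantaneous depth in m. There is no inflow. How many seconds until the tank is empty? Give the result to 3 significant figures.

With no inflow, A dh/dt = −0.0402 √h.
Separate and integrate: 2(√h − √h₀) = −(0.0402/A) t.
Tank is empty when √h = 0: t_empty = 2A√h₀/0.0402.
t_empty = 2·6.36·√3.63/0.0402 = 12.720·1.9053/0.0402 = 602.86 s.

603 s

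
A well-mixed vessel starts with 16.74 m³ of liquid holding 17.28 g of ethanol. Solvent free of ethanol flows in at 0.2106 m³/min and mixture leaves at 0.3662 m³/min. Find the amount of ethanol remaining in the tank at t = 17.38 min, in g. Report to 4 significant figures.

Let m(t) be the amount of ethanol. Volume: V(t) = V₀ + (Q_in − Q_out) t = 16.74 − 0.155600 t; V(17.38) = 14.0357 m³.
Solute balance: dm/dt = 0 − Q_out C = −Q_out m/V(t).
dm/m = −Q_out dt/(V₀ − 0.155600 t); integrating gives ln(m/m₀) = −(Q_out/(Q_in−Q_out)) ln(V/V₀).
m = m₀ (V₀/V)^(Q_out/(Q_in−Q_out)) = 17.28 × (16.74/14.0357)^(-2.35347) = 11.4143 g.

11.41 g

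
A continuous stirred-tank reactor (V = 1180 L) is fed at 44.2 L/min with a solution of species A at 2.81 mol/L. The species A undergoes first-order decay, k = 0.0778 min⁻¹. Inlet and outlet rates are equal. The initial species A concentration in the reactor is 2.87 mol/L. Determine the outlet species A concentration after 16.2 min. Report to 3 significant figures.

Species balance: V dC/dt = Q C_in − Q C − k V C.
dC/dt = (Q/V) C_in − (Q/V + k) C; effective rate a = Q/V + k = 0.037458 + 0.0778 = 0.11526 min⁻¹.
C_ss = Q C_in/(Q + kV) = 0.91322 mol/L; C(t) = C_ss + (C₀ − C_ss) e^(−a t).
C(16.2) = 0.91322 + (1.9568)·e^(−0.11526·16.2) = 0.91322 + (1.9568)·0.15456 = 1.2157 mol/L.

1.22 mol/L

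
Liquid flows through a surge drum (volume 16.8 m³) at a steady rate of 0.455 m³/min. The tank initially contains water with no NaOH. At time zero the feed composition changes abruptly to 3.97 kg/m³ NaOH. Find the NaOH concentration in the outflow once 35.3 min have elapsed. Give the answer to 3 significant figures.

2.44 kg/m³

Transient balance on the dissolved component: V dC/dt = Q(C_in − C).
Time constant τ = V/Q = 16.8/0.455 = 36.923 min.
Integrating: C(t) = C_in + (C₀ − C_in) e^(−t/τ).
C(35.3) = 3.97 + (0 − 3.97)·e^(−35.3/36.923) = 3.97 + (-3.9700)·0.38441 = 2.4439 kg/m³.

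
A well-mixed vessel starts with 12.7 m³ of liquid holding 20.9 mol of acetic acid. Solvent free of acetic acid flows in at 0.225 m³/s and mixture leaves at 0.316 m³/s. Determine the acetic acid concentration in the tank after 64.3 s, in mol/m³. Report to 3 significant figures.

Let m(t) be the amount of acetic acid. Volume: V(t) = V₀ + (Q_in − Q_out) t = 12.7 − 0.091000 t; V(64.3) = 6.8487 m³.
Solute balance: dm/dt = 0 − Q_out C = −Q_out m/V(t).
Separate: dm/m = −Q_out dt/V(t) ⇒ ln(m/m₀) = −(Q_out/(Q_in−Q_out)) ln(V/V₀).
m = m₀ (V₀/V)^(Q_out/(Q_in−Q_out)) = 20.9 × (12.7/6.8487)^(-3.4725) = 2.4481 mol.
C = m/V = 2.4481/6.8487 = 0.35746 mol/m³.

0.357 mol/m³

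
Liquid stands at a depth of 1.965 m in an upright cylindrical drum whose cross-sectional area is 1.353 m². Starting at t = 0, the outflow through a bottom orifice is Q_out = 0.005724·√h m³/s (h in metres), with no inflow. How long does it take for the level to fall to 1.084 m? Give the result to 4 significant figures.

170.5 s

Volume balance on the tank: A dh/dt = −0.005724 √h.
This is separable: 2 d(√h)/dt = −0.005724/A, so √h = √h₀ − (0.005724/(2A)) t.
t = 2A(√h₀ − √h)/0.005724 = 2·1.353·(√1.965 − √1.084)/0.005724
  = 2.70600 × (1.40178 − 1.04115) / 0.005724 = 170.487 s.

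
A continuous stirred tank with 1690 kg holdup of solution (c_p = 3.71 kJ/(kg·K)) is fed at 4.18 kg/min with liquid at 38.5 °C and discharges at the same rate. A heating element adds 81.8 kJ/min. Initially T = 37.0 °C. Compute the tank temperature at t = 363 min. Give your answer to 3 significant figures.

Unsteady energy balance on the tank contents: M c_p dT/dt = ṁ c_p (T_in − T) + 81.8.
Rearrange: dT/dt = (T_ss − T)/τ with τ = M/ṁ = 404.31 min and T_ss = T_in + Q̇/(ṁ c_p) = 43.775 °C.
This is linear first-order; T(t) = T_ss + (T₀ − T_ss) e^(−t/τ).
T(363) = 43.775 + (-6.7748)·e^(−363/404.31) = 43.775 + (-6.7748)·0.40745 = 41.014 °C.

41.0 °C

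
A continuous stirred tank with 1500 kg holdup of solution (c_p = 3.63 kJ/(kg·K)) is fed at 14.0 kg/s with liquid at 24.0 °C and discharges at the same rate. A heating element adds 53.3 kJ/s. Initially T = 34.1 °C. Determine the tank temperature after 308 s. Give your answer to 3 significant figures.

Unsteady energy balance on the tank contents: M c_p dT/dt = ṁ c_p (T_in − T) + 53.3.
Rearrange: dT/dt = (T_ss − T)/τ with τ = M/ṁ = 107.14 s and T_ss = T_in + Q̇/(ṁ c_p) = 25.049 °C.
This is linear first-order; T(t) = T_ss + (T₀ − T_ss) e^(−t/τ).
T(308) = 25.049 + (9.0512)·e^(−308/107.14) = 25.049 + (9.0512)·0.056435 = 25.560 °C.

25.6 °C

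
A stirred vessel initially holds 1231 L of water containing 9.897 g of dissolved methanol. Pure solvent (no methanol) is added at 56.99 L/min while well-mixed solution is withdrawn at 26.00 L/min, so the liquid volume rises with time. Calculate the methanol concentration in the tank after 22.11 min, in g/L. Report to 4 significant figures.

Total volume: dV/dt = Q_in − Q_out = 30.9900 L/min, so V(t) = 1231 + 30.9900 t and V(22.11) = 1916.19 L.
No methanol enters, so dm/dt = −Q_out · (m/V).
Separate: dm/m = −Q_out dt/V(t) ⇒ ln(m/m₀) = −(Q_out/(Q_in−Q_out)) ln(V/V₀).
m = m₀ (V₀/V)^(Q_out/(Q_in−Q_out)) = 9.897 × (1231/1916.19)^(0.838980) = 6.82760 g.
C = m/V = 6.82760/1916.19 = 0.00356311 g/L.

0.003563 g/L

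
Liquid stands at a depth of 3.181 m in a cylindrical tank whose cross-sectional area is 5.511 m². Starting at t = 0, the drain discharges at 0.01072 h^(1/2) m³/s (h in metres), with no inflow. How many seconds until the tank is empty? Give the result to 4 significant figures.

A dh/dt = −Q_out = −0.01072 √h.
∫ h^(−1/2) dh = −(0.01072/A) ∫ dt, giving 2√h = 2√h₀ − (0.01072/A) t.
Tank is empty when √h = 0: t_empty = 2A√h₀/0.01072.
t_empty = 2·5.511·√3.181/0.01072 = 11.0220·1.78354/0.01072 = 1833.78 s.

1834 s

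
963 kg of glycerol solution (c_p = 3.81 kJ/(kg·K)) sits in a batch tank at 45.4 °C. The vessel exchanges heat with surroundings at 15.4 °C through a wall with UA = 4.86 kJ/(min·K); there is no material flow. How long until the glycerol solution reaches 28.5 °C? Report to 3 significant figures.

626 min

Lumped-capacitance energy balance: M c_p dT/dt = UA(T_amb − T).
τ = M c_p/UA = 754.94 min; T_ss = T_amb = 15.400 °C.
T(t) = T_ss + (T₀ − T_ss)e^(−t/τ); set T = 28.5:
t = −τ ln[(T − T_ss)/(T₀ − T_ss)] = −754.94 · ln(0.43667) = 625.54 min.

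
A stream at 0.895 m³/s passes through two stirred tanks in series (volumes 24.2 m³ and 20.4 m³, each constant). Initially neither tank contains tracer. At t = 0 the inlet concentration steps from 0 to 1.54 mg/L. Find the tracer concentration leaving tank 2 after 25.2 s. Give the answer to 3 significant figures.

0.415 mg/L

Each tank obeys Vᵢ dCᵢ/dt = Q(Cᵢ₋₁ − Cᵢ), so τᵢ = Vᵢ/Q.
τ₁ = 24.2/0.895 = 27.039 s; τ₂ = 20.4/0.895 = 22.793 s.
Solving the cascade with C₁(0)=C₂(0)=0 gives C₂(t) = C_in[1 − (τ₁ e^(−t/τ₁) − τ₂ e^(−t/τ₂))/(τ₁ − τ₂)].
At t = 25.2: e^(−t/τ₁) = 0.39377, e^(−t/τ₂) = 0.33102.
C₂ = 1.54·[1 − (27.039·0.39377 − 22.793·0.33102)/(4.2458)] = 1.54·0.26933 = 0.41477 mg/L.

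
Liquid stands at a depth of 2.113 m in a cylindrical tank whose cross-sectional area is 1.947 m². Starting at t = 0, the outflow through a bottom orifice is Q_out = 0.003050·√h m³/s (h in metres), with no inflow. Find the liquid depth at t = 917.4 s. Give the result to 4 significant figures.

0.5403 m

With no inflow, A dh/dt = −0.003050 √h.
∫ h^(−1/2) dh = −(0.003050/A) ∫ dt, giving 2√h = 2√h₀ − (0.003050/A) t.
√h = √2.113 − 0.003050·917.4/(2·1.947) = 1.45362 − 0.718559 = 0.735057.
h = 0.735057² = 0.540309 m.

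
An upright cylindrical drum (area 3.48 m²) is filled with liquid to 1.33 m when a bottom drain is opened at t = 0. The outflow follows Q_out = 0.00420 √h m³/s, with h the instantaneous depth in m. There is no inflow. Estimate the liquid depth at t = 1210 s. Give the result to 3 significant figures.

0.179 m

With no inflow, A dh/dt = −0.00420 √h.
∫ h^(−1/2) dh = −(0.00420/A) ∫ dt, giving 2√h = 2√h₀ − (0.00420/A) t.
√h = √1.33 − 0.00420·1210/(2·3.48) = 1.1533 − 0.73017 = 0.42308.
h = 0.42308² = 0.17900 m.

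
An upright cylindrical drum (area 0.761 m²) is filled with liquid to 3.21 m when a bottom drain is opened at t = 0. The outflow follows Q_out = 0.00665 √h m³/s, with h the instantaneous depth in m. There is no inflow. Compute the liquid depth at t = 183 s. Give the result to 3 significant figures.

With no inflow, A dh/dt = −0.00665 √h.
This is separable: 2 d(√h)/dt = −0.00665/A, so √h = √h₀ − (0.00665/(2A)) t.
√h = √3.21 − 0.00665·183/(2·0.761) = 1.7916 − 0.79957 = 0.99207.
h = 0.99207² = 0.98421 m.

0.984 m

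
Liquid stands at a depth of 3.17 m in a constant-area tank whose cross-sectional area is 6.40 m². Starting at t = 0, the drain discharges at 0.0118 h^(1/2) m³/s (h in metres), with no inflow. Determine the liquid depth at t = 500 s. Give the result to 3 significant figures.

A dh/dt = −Q_out = −0.0118 √h.
Separate and integrate: 2(√h − √h₀) = −(0.0118/A) t.
√h = √3.17 − 0.0118·500/(2·6.40) = 1.7804 − 0.46094 = 1.3195.
h = 1.3195² = 1.7411 m.

1.74 m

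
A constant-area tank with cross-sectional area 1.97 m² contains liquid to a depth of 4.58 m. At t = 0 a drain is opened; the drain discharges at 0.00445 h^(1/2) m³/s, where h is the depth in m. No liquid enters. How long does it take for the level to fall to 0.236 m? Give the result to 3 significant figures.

A dh/dt = −Q_out = −0.00445 √h.
Separate and integrate: 2(√h − √h₀) = −(0.00445/A) t.
t = 2A(√h₀ − √h)/0.00445 = 2·1.97·(√4.58 − √0.236)/0.00445
  = 3.9400 × (2.1401 − 0.48580) / 0.00445 = 1464.7 s.

1460 s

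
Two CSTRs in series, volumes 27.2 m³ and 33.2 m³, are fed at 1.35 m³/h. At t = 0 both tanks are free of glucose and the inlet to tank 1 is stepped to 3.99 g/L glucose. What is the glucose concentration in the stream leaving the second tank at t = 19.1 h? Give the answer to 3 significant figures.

0.845 g/L

Time constants: τᵢ = Vᵢ/Q for each well-mixed tank.
τ₁ = 27.2/1.35 = 20.148 h; τ₂ = 33.2/1.35 = 24.593 h.
Tank 1: C₁ = C_in(1 − e^(−t/τ₁)). Tank 2 (τ₁ ≠ τ₂): C₂ = C_in[1 − (τ₁ e^(−t/τ₁) − τ₂ e^(−t/τ₂))/(τ₁ − τ₂)].
At t = 19.1: e^(−t/τ₁) = 0.38752, e^(−t/τ₂) = 0.45994.
C₂ = 3.99·[1 − (20.148·0.38752 − 24.593·0.45994)/(-4.4444)] = 3.99·0.21177 = 0.84495 g/L.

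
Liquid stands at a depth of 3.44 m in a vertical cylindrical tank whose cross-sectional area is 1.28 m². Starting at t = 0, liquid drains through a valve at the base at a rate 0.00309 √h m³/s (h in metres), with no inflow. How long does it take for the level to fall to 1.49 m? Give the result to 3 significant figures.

Accumulation of liquid (constant cross-section A): A dh/dt = −0.00309 √h.
Separate and integrate: 2(√h − √h₀) = −(0.00309/A) t.
t = 2A(√h₀ − √h)/0.00309 = 2·1.28·(√3.44 − √1.49)/0.00309
  = 2.5600 × (1.8547 − 1.2207) / 0.00309 = 525.31 s.

525 s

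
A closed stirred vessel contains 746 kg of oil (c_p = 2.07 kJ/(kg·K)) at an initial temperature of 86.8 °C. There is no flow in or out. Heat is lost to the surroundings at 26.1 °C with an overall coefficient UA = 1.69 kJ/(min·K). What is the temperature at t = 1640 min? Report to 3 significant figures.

M c_p dT/dt = −UA(T − T_amb).
dT/dt = (T_ss − T)/τ with T_ss = T_amb = 26.100 °C, τ = M c_p/UA = 746·2.07/1.69 = 913.74 min.
This is linear first-order; T(t) = T_ss + (T₀ − T_ss) e^(−t/τ).
T(1640) = 26.100 + (60.700)·0.16616 = 36.186 °C.

36.2 °C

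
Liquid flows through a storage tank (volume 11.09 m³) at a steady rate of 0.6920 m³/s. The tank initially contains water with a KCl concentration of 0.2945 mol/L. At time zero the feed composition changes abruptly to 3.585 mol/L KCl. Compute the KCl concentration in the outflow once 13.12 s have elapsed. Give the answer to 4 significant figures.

Accumulation = in − out for the solute gives V dC/dt = Q(C_in − C).
Time constant τ = V/Q = 11.09/0.6920 = 16.0260 s.
C approaches C_in exponentially: C(t) = C_in + (C₀ − C_in) e^(−t/τ).
C(13.12) = 3.585 + (0.2945 − 3.585)·e^(−13.12/16.0260) = 3.585 + (-3.29050)·0.441018 = 2.13383 mol/L.

2.134 mol/L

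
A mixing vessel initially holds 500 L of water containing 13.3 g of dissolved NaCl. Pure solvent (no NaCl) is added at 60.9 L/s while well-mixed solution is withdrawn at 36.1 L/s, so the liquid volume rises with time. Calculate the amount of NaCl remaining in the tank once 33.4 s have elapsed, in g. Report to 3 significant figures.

3.21 g

Let m(t) be the amount of NaCl. Volume: V(t) = V₀ + (Q_in − Q_out) t = 500 + 24.800 t; V(33.4) = 1328.3 L.
No NaCl enters, so dm/dt = −Q_out · (m/V).
dm/m = −Q_out dt/(V₀ + 24.800 t); integrating gives ln(m/m₀) = −(Q_out/(Q_in−Q_out)) ln(V/V₀).
m = m₀ (V₀/V)^(Q_out/(Q_in−Q_out)) = 13.3 × (500/1328.3)^(1.4556) = 3.2076 g.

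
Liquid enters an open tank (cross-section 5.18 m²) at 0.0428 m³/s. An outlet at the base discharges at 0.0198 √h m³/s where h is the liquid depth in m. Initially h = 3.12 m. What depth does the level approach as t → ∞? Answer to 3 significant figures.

Accumulation of liquid (constant cross-section A): A dh/dt = Q_in − 0.0198 √h. At steady state dh/dt = 0:
Q_in = 0.0198 √h_ss ⇒ √h_ss = 0.0428/0.0198 = 2.1616.
h_ss = 2.1616² = 4.6726 m. (Since h₀ = 3.12 m < h_ss, the level will rise toward this value.)

4.67 m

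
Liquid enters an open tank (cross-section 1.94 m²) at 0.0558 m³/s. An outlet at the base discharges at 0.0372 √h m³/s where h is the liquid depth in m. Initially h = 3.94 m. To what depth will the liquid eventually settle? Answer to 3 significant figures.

A dh/dt = Q_in − 0.0372 √h. Steady state requires inflow = outflow:
Q_in = 0.0372 √h_ss ⇒ √h_ss = 0.0558/0.0372 = 1.5000.
h_ss = 1.5000² = 2.2500 m. (Since h₀ = 3.94 m > h_ss, the level will fall toward this value.)

2.25 m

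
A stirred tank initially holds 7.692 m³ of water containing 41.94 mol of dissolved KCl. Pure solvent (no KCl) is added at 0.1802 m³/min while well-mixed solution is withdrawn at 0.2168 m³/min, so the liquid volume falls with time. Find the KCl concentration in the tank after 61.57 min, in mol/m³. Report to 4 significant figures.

0.9893 mol/m³

Total volume: dV/dt = Q_in − Q_out = -0.0366000 m³/min, so V(t) = 7.692 − 0.0366000 t and V(61.57) = 5.43854 m³.
Solute balance: dm/dt = 0 − Q_out C = −Q_out m/V(t).
Separate: dm/m = −Q_out dt/V(t) ⇒ ln(m/m₀) = −(Q_out/(Q_in−Q_out)) ln(V/V₀).
m = m₀ (V₀/V)^(Q_out/(Q_in−Q_out)) = 41.94 × (7.692/5.43854)^(-5.92350) = 5.38027 mol.
C = m/V = 5.38027/5.43854 = 0.989285 mol/m³.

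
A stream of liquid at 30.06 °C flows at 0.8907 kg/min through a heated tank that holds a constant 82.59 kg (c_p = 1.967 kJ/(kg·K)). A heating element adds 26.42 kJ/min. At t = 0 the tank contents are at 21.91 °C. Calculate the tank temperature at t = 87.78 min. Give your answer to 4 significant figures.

36.13 °C

M c_p dT/dt = ṁ c_p (T_in − T) + Q̇.
Rearrange: dT/dt = (T_ss − T)/τ with τ = M/ṁ = 92.7248 min and T_ss = T_in + Q̇/(ṁ c_p) = 45.1398 °C.
T approaches T_ss exponentially: T(t) = T_ss + (T₀ − T_ss) e^(−t/τ).
T(87.78) = 45.1398 + (-23.2298)·e^(−87.78/92.7248) = 45.1398 + (-23.2298)·0.388030 = 36.1260 °C.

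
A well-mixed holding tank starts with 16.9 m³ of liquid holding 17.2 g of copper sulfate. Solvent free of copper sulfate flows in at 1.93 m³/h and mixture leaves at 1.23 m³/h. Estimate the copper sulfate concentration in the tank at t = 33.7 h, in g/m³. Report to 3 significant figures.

0.0915 g/m³

Let m(t) be the amount of copper sulfate. Volume: V(t) = V₀ + (Q_in − Q_out) t = 16.9 + 0.70000 t; V(33.7) = 40.490 m³.
Species balance (pure solvent in): dm/dt = −Q_out · m/V(t).
dm/m = −Q_out dt/(V₀ + 0.70000 t); integrating gives ln(m/m₀) = −(Q_out/(Q_in−Q_out)) ln(V/V₀).
m = m₀ (V₀/V)^(Q_out/(Q_in−Q_out)) = 17.2 × (16.9/40.490)^(1.7571) = 3.7048 g.
C = m/V = 3.7048/40.490 = 0.091498 g/m³.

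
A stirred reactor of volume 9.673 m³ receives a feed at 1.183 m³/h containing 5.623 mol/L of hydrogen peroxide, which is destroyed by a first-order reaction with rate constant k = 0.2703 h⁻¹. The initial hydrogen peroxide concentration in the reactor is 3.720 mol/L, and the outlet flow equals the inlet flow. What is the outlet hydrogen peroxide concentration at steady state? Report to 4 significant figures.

Species balance: V dC/dt = Q C_in − Q C − k V C.
Steady state (dC/dt = 0): C_ss = Q C_in/(Q + kV) = C_in/(1 + kV/Q).
C_ss = 1.183·5.623/(1.183 + 0.2703·9.673) = 6.65201/3.79761 = 1.75163 mol/L.

1.752 mol/L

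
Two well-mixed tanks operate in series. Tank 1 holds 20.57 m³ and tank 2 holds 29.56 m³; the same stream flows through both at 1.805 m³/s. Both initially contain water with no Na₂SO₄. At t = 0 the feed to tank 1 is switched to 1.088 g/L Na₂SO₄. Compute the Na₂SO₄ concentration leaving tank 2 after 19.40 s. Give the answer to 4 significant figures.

Time constants: τᵢ = Vᵢ/Q for each well-mixed tank.
τ₁ = 20.57/1.805 = 11.3961 s; τ₂ = 29.56/1.805 = 16.3767 s.
Solving the cascade with C₁(0)=C₂(0)=0 gives C₂(t) = C_in[1 − (τ₁ e^(−t/τ₁) − τ₂ e^(−t/τ₂))/(τ₁ − τ₂)].
At t = 19.40: e^(−t/τ₁) = 0.182258, e^(−t/τ₂) = 0.305866.
C₂ = 1.088·[1 − (11.3961·0.182258 − 16.3767·0.305866)/(-4.98061)] = 1.088·0.411306 = 0.447500 g/L.

0.4475 g/L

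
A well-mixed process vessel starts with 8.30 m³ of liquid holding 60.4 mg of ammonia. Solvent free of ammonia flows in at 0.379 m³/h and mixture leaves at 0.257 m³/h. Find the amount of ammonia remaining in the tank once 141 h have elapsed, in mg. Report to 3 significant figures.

5.68 mg

Total volume: dV/dt = Q_in − Q_out = 0.12200 m³/h, so V(t) = 8.30 + 0.12200 t and V(141) = 25.502 m³.
No ammonia enters, so dm/dt = −Q_out · (m/V).
dm/m = −Q_out dt/(V₀ + 0.12200 t); integrating gives ln(m/m₀) = −(Q_out/(Q_in−Q_out)) ln(V/V₀).
m = m₀ (V₀/V)^(Q_out/(Q_in−Q_out)) = 60.4 × (8.30/25.502)^(2.1066) = 5.6767 mg.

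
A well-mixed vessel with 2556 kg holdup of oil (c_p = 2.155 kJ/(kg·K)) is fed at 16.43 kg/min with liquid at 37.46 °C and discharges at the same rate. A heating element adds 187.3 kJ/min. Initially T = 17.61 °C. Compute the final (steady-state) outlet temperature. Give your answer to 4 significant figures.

Energy balance: M c_p dT/dt = ṁ c_p (T_in − T) + 187.3.
At steady state dT/dt = 0 ⇒ T_ss = T_in + Q̇/(ṁ c_p) = 37.46 + 187.3/(16.43·2.155) = 42.7500 °C.

42.75 °C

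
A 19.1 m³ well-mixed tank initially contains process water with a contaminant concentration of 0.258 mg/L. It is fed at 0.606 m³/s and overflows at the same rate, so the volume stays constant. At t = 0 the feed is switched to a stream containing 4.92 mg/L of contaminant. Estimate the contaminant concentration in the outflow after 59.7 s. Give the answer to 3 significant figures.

Mass balance on the solute (V constant): V dC/dt = Q(C_in − C).
Time constant τ = V/Q = 19.1/0.606 = 31.518 s.
Integrating: C(t) = C_in + (C₀ − C_in) e^(−t/τ).
C(59.7) = 4.92 + (0.258 − 4.92)·e^(−59.7/31.518) = 4.92 + (-4.6620)·0.15045 = 4.2186 mg/L.

4.22 mg/L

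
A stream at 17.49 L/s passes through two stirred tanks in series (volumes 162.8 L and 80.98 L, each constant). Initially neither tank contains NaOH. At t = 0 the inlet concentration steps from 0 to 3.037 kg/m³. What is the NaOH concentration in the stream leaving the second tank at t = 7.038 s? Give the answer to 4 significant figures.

Time constants: τᵢ = Vᵢ/Q for each well-mixed tank.
τ₁ = 162.8/17.49 = 9.30818 s; τ₂ = 80.98/17.49 = 4.63007 s.
Tank 1: C₁ = C_in(1 − e^(−t/τ₁)). Tank 2 (τ₁ ≠ τ₂): C₂ = C_in[1 − (τ₁ e^(−t/τ₁) − τ₂ e^(−t/τ₂))/(τ₁ − τ₂)].
At t = 7.038: e^(−t/τ₁) = 0.469489, e^(−t/τ₂) = 0.218698.
C₂ = 3.037·[1 − (9.30818·0.469489 − 4.63007·0.218698)/(4.67810)] = 3.037·0.282294 = 0.857327 kg/m³.

0.8573 kg/m³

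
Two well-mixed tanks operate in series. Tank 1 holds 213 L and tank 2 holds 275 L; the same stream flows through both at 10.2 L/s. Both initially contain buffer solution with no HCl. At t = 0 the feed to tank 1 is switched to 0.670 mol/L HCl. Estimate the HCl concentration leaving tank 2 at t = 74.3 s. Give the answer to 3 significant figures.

0.547 mol/L

Each tank obeys Vᵢ dCᵢ/dt = Q(Cᵢ₋₁ − Cᵢ), so τᵢ = Vᵢ/Q.
τ₁ = 213/10.2 = 20.882 s; τ₂ = 275/10.2 = 26.961 s.
Tank 1: C₁ = C_in(1 − e^(−t/τ₁)). Tank 2 (τ₁ ≠ τ₂): C₂ = C_in[1 − (τ₁ e^(−t/τ₁) − τ₂ e^(−t/τ₂))/(τ₁ − τ₂)].
At t = 74.3: e^(−t/τ₁) = 0.028495, e^(−t/τ₂) = 0.063555.
C₂ = 0.670·[1 − (20.882·0.028495 − 26.961·0.063555)/(-6.0784)] = 0.670·0.81600 = 0.54672 mol/L.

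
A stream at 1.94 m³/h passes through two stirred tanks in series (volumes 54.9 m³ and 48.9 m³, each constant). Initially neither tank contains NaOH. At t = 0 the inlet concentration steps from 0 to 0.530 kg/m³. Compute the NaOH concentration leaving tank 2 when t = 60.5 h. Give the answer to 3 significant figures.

0.350 kg/m³

Species balance on tank i: dCᵢ/dt = (Cᵢ₋₁ − Cᵢ)/τᵢ with τᵢ = Vᵢ/Q.
τ₁ = 54.9/1.94 = 28.299 h; τ₂ = 48.9/1.94 = 25.206 h.
Tank 1: C₁ = C_in(1 − e^(−t/τ₁)). Tank 2 (τ₁ ≠ τ₂): C₂ = C_in[1 − (τ₁ e^(−t/τ₁) − τ₂ e^(−t/τ₂))/(τ₁ − τ₂)].
At t = 60.5: e^(−t/τ₁) = 0.11790, e^(−t/τ₂) = 0.090699.
C₂ = 0.530·[1 − (28.299·0.11790 − 25.206·0.090699)/(3.0928)] = 0.530·0.66038 = 0.35000 kg/m³.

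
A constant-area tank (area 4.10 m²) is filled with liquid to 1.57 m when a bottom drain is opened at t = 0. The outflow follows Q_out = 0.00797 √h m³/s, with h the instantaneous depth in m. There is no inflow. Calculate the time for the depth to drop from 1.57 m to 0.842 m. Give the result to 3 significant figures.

Accumulation of liquid (constant cross-section A): A dh/dt = −0.00797 √h.
This is separable: 2 d(√h)/dt = −0.00797/A, so √h = √h₀ − (0.00797/(2A)) t.
t = 2A(√h₀ − √h)/0.00797 = 2·4.10·(√1.57 − √0.842)/0.00797
  = 8.2000 × (1.2530 − 0.91761) / 0.00797 = 345.07 s.

345 s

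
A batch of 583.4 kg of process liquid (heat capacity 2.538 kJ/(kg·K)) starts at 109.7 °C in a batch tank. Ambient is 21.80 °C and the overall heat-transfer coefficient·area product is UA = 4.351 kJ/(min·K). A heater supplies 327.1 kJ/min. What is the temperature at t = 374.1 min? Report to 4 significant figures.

101.2 °C

Lumped-capacitance energy balance: M c_p dT/dt = UA(T_amb − T) + Q̇.
dT/dt = (T_ss − T)/τ with T_ss = T_amb + Q̇/UA = 21.80 + 327.1/4.351 = 96.9781 °C, τ = M c_p/UA = 583.4·2.538/4.351 = 340.305 min.
Integrating: T(t) = T_ss + (T₀ − T_ss) e^(−t/τ).
T(374.1) = 96.9781 + (12.7219)·0.333102 = 101.216 °C.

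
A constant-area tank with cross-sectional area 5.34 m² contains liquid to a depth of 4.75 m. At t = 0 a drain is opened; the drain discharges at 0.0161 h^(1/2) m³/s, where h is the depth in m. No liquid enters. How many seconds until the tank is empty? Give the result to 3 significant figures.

Accumulation of liquid (constant cross-section A): A dh/dt = −0.0161 √h.
∫ h^(−1/2) dh = −(0.0161/A) ∫ dt, giving 2√h = 2√h₀ − (0.0161/A) t.
Tank is empty when √h = 0: t_empty = 2A√h₀/0.0161.
t_empty = 2·5.34·√4.75/0.0161 = 10.680·2.1794/0.0161 = 1445.7 s.

1450 s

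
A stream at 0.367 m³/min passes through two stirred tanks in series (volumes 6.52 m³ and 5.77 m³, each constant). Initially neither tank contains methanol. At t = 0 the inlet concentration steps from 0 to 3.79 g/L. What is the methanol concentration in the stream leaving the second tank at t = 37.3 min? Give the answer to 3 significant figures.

2.47 g/L

Species balance on tank i: dCᵢ/dt = (Cᵢ₋₁ − Cᵢ)/τᵢ with τᵢ = Vᵢ/Q.
τ₁ = 6.52/0.367 = 17.766 min; τ₂ = 5.77/0.367 = 15.722 min.
Solving the cascade with C₁(0)=C₂(0)=0 gives C₂(t) = C_in[1 − (τ₁ e^(−t/τ₁) − τ₂ e^(−t/τ₂))/(τ₁ − τ₂)].
At t = 37.3: e^(−t/τ₁) = 0.12251, e^(−t/τ₂) = 0.093251.
C₂ = 3.79·[1 − (17.766·0.12251 − 15.722·0.093251)/(2.0436)] = 3.79·0.65238 = 2.4725 g/L.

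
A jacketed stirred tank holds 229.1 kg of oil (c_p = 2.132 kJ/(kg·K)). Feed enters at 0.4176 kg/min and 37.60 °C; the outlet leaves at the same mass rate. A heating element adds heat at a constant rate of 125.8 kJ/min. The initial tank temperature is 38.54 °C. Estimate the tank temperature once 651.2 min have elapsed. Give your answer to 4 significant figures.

M c_p dT/dt = ṁ c_p (T_in − T) + Q̇.
Rearrange: dT/dt = (T_ss − T)/τ with τ = M/ṁ = 548.611 min and T_ss = T_in + Q̇/(ṁ c_p) = 178.897 °C.
Integrating: T(t) = T_ss + (T₀ − T_ss) e^(−t/τ).
T(651.2) = 178.897 + (-140.357)·e^(−651.2/548.611) = 178.897 + (-140.357)·0.305136 = 136.069 °C.

136.1 °C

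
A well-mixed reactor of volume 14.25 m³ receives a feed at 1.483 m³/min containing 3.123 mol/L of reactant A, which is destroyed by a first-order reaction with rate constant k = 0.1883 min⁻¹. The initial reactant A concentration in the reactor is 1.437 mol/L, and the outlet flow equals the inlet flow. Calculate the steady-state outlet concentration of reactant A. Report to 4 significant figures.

1.112 mol/L

Species balance: V dC/dt = Q C_in − Q C − k V C.
Steady state (dC/dt = 0): C_ss = Q C_in/(Q + kV) = C_in/(1 + kV/Q).
C_ss = 1.483·3.123/(1.483 + 0.1883·14.25) = 4.63141/4.16628 = 1.11164 mol/L.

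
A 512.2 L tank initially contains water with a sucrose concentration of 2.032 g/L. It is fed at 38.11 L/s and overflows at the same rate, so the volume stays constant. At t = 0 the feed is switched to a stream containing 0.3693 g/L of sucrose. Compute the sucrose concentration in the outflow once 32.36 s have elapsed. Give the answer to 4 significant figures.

0.5190 g/L

Mass balance on the solute (V constant): V dC/dt = Q(C_in − C).
Time constant τ = V/Q = 512.2/38.11 = 13.4400 s.
Integrating: C(t) = C_in + (C₀ − C_in) e^(−t/τ).
C(32.36) = 0.3693 + (2.032 − 0.3693)·e^(−32.36/13.4400) = 0.3693 + (1.66270)·0.0900194 = 0.518975 g/L.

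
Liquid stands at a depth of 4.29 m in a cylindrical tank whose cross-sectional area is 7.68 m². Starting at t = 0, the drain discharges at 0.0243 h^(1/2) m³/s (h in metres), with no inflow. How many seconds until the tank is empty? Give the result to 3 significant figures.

1310 s

A dh/dt = −Q_out = −0.0243 √h.
∫ h^(−1/2) dh = −(0.0243/A) ∫ dt, giving 2√h = 2√h₀ − (0.0243/A) t.
Set h = 0: 2√h₀ = (0.0243/A) t_empty ⇒ t_empty = 2A√h₀/0.0243.
t_empty = 2·7.68·√4.29/0.0243 = 15.360·2.0712/0.0243 = 1309.2 s.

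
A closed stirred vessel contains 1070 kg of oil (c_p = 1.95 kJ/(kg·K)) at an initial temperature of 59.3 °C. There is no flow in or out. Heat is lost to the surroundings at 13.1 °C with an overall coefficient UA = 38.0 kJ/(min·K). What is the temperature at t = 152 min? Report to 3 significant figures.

Lumped-capacitance energy balance: M c_p dT/dt = UA(T_amb − T).
dT/dt = (T_ss − T)/τ with T_ss = T_amb = 13.100 °C, τ = M c_p/UA = 1070·1.95/38.0 = 54.908 min.
Solution: T(t) = T_ss + (T₀ − T_ss) e^(−t/τ).
T(152) = 13.100 + (46.200)·0.062770 = 16.000 °C.

16.0 °C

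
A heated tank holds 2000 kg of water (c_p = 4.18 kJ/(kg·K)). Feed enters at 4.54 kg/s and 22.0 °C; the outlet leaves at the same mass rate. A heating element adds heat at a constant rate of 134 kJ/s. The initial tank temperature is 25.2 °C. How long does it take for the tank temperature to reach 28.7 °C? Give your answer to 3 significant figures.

1040 s

First-law balance (no shaft work): M c_p dT/dt = ṁ c_p (T_in − T) + 134.
τ = M/ṁ = 440.53 s; T_ss = T_in + Q̇/(ṁ c_p) = 29.061 °C.
T(t) = T_ss + (T₀ − T_ss) e^(−t/τ). Set T = 28.7:
e^(−t/τ) = (28.7 − 29.061)/(25.2 − 29.061) = 0.093524
t = −440.53 · ln(0.093524) = 1043.9 s.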